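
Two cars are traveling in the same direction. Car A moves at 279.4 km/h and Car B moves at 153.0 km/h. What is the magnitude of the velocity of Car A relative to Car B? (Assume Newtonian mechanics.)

v_rel = |v_A - v_B| = |279.4 - 153.0| = 126.4 km/h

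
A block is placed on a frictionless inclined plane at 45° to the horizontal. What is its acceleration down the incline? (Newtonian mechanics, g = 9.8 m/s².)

a = g sin(θ) = 9.8 × sin(45°) = 9.8 × 0.7071 = 6.93 m/s²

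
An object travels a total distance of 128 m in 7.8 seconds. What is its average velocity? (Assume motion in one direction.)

v_avg = Δd / Δt = 128 / 7.8 = 16.41 m/s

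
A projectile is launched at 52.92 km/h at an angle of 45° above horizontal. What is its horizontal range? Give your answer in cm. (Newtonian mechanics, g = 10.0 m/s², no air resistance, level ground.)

v₀ = 52.92 km/h × 0.2777777777777778 = 14.7 m/s
R = v₀² × sin(2θ) / g = 14.7² × sin(2 × 45°) / 10.0 = 216.09 × 1.0 / 10.0 = 21.609 m
R = 21.609 m / 0.01 = 2161 cm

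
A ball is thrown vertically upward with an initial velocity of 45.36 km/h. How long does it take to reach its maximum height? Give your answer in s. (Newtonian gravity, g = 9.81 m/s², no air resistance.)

v₀ = 45.36 km/h × 0.2777777777777778 = 12.6 m/s
t_up = v₀ / g = 12.6 / 9.81 = 1.284 s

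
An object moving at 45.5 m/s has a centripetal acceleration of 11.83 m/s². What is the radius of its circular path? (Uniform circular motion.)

r = v²/a_c = 45.5²/11.83 = 175.0 m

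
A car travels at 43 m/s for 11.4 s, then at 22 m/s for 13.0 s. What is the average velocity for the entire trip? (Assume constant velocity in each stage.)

d₁ = v₁t₁ = 43 × 11.4 = 490.2 m
d₂ = v₂t₂ = 22 × 13.0 = 286.0 m
d_total = 776.2 m, t_total = 24.4 s
v_avg = d_total/t_total = 776.2/24.4 = 31.81 m/s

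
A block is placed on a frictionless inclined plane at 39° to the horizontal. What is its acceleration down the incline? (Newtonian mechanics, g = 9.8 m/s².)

a = g sin(θ) = 9.8 × sin(39°) = 9.8 × 0.6293 = 6.17 m/s²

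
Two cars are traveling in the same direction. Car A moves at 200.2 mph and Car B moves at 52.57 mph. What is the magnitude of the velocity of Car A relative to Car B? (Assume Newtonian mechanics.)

v_rel = |v_A - v_B| = |200.2 - 52.57| = 147.63 mph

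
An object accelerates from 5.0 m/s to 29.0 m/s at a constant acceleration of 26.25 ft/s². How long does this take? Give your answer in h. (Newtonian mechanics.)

a = 26.25 ft/s² × 0.3048 = 8.001 m/s²
t = (v - v₀) / a = (29.0 - 5.0) / 8.001 = 2.99963 s
t = 2.99963 s / 3600.0 = 0.0008332 h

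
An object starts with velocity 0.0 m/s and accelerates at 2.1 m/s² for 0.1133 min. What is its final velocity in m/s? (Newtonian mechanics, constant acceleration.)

t = 0.1133 min × 60.0 = 6.798 s
v = v₀ + a × t = 0.0 + 2.1 × 6.798 = 14.28 m/s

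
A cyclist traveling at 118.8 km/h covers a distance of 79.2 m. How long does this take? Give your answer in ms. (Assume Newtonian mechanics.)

v = 118.8 km/h × 0.2777777777777778 = 33.0 m/s
t = d / v = 79.2 / 33.0 = 2.4 s
t = 2.4 s / 0.001 = 2400 ms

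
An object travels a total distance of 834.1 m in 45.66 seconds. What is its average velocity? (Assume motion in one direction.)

v_avg = Δd / Δt = 834.1 / 45.66 = 18.27 m/s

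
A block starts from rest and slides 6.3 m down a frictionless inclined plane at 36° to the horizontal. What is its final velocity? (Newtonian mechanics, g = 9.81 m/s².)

a = g sin(θ) = 9.81 × sin(36°) = 5.7662 m/s²
v = √(2ad) = √(2 × 5.7662 × 6.3) = 8.52 m/s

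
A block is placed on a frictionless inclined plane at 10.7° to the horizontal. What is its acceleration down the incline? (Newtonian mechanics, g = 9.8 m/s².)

a = g sin(θ) = 9.8 × sin(10.7°) = 9.8 × 0.1857 = 1.82 m/s²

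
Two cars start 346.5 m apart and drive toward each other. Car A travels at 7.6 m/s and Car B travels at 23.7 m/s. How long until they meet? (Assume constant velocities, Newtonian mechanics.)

Combined speed: v_combined = 7.6 + 23.7 = 31.3 m/s
Time to meet: t = d/v_combined = 346.5/31.3 = 11.07 s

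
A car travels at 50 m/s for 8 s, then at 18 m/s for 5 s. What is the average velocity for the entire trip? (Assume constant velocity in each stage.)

d₁ = v₁t₁ = 50 × 8 = 400 m
d₂ = v₂t₂ = 18 × 5 = 90 m
d_total = 490 m, t_total = 13 s
v_avg = d_total/t_total = 490/13 = 37.69 m/s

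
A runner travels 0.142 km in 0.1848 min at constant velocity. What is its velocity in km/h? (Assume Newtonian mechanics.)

d = 0.142 km × 1000.0 = 142.0 m
t = 0.1848 min × 60.0 = 11.088 s
v = d / t = 142.0 / 11.088 = 12.8066 m/s
v = 12.8066 m/s / 0.2777777777777778 = 46.1 km/h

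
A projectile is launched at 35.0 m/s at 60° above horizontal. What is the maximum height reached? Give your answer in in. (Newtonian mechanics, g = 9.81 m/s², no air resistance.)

H = v₀² × sin²(θ) / (2g) = 35.0² × sin(60°)² / (2 × 9.81) = 1225.0 × 0.75 / 19.62 = 46.8272 m
H = 46.8272 m / 0.0254 = 1844 in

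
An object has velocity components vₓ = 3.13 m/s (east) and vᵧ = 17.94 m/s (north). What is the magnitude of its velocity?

|v| = √(vₓ² + vᵧ²) = √(3.13² + 17.94²) = √(331.6405) = 18.21 m/s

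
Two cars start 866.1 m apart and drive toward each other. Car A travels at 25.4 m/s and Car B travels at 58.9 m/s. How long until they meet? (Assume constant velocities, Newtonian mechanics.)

Combined speed: v_combined = 25.4 + 58.9 = 84.3 m/s
Time to meet: t = d/v_combined = 866.1/84.3 = 10.27 s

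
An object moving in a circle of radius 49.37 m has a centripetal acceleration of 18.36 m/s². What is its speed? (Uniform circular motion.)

v = √(a_c × r) = √(18.36 × 49.37) = 30.11 m/s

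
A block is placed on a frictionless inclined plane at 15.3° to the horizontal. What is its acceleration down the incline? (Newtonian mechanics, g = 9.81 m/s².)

a = g sin(θ) = 9.81 × sin(15.3°) = 9.81 × 0.2639 = 2.59 m/s²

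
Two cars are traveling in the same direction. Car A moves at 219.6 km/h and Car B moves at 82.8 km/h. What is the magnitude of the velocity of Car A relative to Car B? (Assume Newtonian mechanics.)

v_rel = |v_A - v_B| = |219.6 - 82.8| = 136.8 km/h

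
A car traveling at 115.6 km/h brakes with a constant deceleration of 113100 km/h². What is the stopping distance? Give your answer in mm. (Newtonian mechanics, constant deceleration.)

v₀ = 115.6 km/h × 0.2777777777777778 = 32.1111 m/s
a = 113100 km/h² × 7.716049382716049e-05 = 8.72685 m/s²
d = v₀² / (2a) = 32.1111² / (2 × 8.72685) = 1031.12 / 17.4537 = 59.0774 m
d = 59.0774 m / 0.001 = 59080 mm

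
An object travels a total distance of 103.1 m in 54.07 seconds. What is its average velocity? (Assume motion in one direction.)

v_avg = Δd / Δt = 103.1 / 54.07 = 1.91 m/s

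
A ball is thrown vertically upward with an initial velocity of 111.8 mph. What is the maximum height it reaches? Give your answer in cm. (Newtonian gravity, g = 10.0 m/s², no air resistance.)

v₀ = 111.8 mph × 0.44704 = 49.9791 m/s
h_max = v₀² / (2g) = 49.9791² / (2 × 10.0) = 2497.91 / 20.0 = 124.895 m
h_max = 124.895 m / 0.01 = 12490 cm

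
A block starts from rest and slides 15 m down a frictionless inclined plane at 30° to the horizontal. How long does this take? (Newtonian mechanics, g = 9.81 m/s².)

a = g sin(θ) = 9.81 × sin(30°) = 4.905 m/s²
t = √(2d/a) = √(2 × 15 / 4.905) = 2.47 s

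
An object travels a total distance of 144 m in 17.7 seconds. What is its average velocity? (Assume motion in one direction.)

v_avg = Δd / Δt = 144 / 17.7 = 8.14 m/s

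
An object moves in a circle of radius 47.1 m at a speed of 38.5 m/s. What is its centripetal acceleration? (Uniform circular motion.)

a_c = v²/r = 38.5²/47.1 = 1482.25/47.1 = 31.47 m/s²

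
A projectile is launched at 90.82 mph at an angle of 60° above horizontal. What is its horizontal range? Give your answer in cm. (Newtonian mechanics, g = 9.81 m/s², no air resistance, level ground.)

v₀ = 90.82 mph × 0.44704 = 40.6002 m/s
R = v₀² × sin(2θ) / g = 40.6002² × sin(2 × 60°) / 9.81 = 1648.38 × 0.866025 / 9.81 = 145.519 m
R = 145.519 m / 0.01 = 14550 cm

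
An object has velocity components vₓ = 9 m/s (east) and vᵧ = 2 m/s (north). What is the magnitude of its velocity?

|v| = √(vₓ² + vᵧ²) = √(9² + 2²) = √(85) = 9.22 m/s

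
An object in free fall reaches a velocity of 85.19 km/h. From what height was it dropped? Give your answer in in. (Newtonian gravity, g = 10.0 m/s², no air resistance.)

v = 85.19 km/h × 0.2777777777777778 = 23.6639 m/s
h = v² / (2g) = 23.6639² / (2 × 10.0) = 27.999 m
h = 27.999 m / 0.0254 = 1102 in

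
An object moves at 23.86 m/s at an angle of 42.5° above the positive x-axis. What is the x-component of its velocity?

vₓ = v cos(θ) = 23.86 × cos(42.5°) = 17.59 m/s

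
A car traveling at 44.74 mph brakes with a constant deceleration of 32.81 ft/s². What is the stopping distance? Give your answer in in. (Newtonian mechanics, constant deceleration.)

v₀ = 44.74 mph × 0.44704 = 20.0006 m/s
a = 32.81 ft/s² × 0.3048 = 10.0005 m/s²
d = v₀² / (2a) = 20.0006² / (2 × 10.0005) = 400.024 / 20.001 = 20.0002 m
d = 20.0002 m / 0.0254 = 787.4 in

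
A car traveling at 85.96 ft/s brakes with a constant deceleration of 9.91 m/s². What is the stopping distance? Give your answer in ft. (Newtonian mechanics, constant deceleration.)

v₀ = 85.96 ft/s × 0.3048 = 26.2006 m/s
d = v₀² / (2a) = 26.2006² / (2 × 9.91) = 686.471 / 19.82 = 34.6353 m
d = 34.6353 m / 0.3048 = 113.6 ft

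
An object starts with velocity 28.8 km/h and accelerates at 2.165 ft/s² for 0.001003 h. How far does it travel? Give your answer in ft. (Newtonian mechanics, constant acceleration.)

v₀ = 28.8 km/h × 0.2777777777777778 = 8.0 m/s
a = 2.165 ft/s² × 0.3048 = 0.659892 m/s²
t = 0.001003 h × 3600.0 = 3.6108 s
d = v₀ × t + ½ × a × t² = 8.0 × 3.6108 + 0.5 × 0.659892 × 3.6108² = 33.1882 m
d = 33.1882 m / 0.3048 = 108.9 ft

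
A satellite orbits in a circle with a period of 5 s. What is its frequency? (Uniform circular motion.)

f = 1/T = 1/5 = 0.2 Hz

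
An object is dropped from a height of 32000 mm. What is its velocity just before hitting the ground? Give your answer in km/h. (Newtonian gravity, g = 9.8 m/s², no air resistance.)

h = 32000 mm × 0.001 = 32.0 m
v = √(2gh) = √(2 × 9.8 × 32.0) = 25.044 m/s
v = 25.044 m/s / 0.2777777777777778 = 90.16 km/h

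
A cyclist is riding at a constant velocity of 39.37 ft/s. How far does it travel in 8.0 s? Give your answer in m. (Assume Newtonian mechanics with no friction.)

v = 39.37 ft/s × 0.3048 = 12.0 m/s
d = v × t = 12.0 × 8.0 = 96.0 m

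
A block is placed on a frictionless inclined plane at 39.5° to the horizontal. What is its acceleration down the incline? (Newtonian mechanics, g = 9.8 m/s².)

a = g sin(θ) = 9.8 × sin(39.5°) = 9.8 × 0.6361 = 6.23 m/s²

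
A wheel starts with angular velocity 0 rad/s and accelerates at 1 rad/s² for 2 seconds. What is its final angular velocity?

ω = ω₀ + αt = 0 + 1 × 2 = 2 rad/s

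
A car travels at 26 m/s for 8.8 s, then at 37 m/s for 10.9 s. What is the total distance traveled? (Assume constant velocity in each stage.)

d₁ = v₁t₁ = 26 × 8.8 = 228.8 m
d₂ = v₂t₂ = 37 × 10.9 = 403.3 m
d_total = 228.8 + 403.3 = 632.1 m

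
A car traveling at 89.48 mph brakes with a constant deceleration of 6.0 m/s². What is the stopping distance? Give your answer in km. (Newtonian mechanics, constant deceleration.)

v₀ = 89.48 mph × 0.44704 = 40.0011 m/s
d = v₀² / (2a) = 40.0011² / (2 × 6.0) = 1600.09 / 12.0 = 133.341 m
d = 133.341 m / 1000.0 = 0.1333 km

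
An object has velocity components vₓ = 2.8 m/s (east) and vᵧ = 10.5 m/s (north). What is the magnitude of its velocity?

|v| = √(vₓ² + vᵧ²) = √(2.8² + 10.5²) = √(118.09) = 10.87 m/s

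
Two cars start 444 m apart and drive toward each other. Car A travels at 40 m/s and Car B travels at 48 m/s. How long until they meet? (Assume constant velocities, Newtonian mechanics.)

Combined speed: v_combined = 40 + 48 = 88 m/s
Time to meet: t = d/v_combined = 444/88 = 5.05 s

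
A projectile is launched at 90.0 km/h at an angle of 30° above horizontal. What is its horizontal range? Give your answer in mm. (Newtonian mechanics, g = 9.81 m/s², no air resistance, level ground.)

v₀ = 90.0 km/h × 0.2777777777777778 = 25.0 m/s
R = v₀² × sin(2θ) / g = 25.0² × sin(2 × 30°) / 9.81 = 625.0 × 0.866025 / 9.81 = 55.1749 m
R = 55.1749 m / 0.001 = 55170 mm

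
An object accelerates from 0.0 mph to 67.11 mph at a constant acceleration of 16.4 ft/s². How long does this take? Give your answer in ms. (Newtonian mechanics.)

v₀ = 0.0 mph × 0.44704 = 0.0 m/s
v = 67.11 mph × 0.44704 = 30.0009 m/s
a = 16.4 ft/s² × 0.3048 = 4.99872 m/s²
t = (v - v₀) / a = (30.0009 - 0.0) / 4.99872 = 6.00172 s
t = 6.00172 s / 0.001 = 6002 ms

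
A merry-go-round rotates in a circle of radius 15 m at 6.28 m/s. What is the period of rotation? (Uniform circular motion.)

T = 2πr/v = 2π×15/6.28 = 15.01 s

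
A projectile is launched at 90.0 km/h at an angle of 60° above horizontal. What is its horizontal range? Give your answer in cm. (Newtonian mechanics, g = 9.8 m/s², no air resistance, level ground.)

v₀ = 90.0 km/h × 0.2777777777777778 = 25.0 m/s
R = v₀² × sin(2θ) / g = 25.0² × sin(2 × 60°) / 9.8 = 625.0 × 0.866025 / 9.8 = 55.2312 m
R = 55.2312 m / 0.01 = 5523 cm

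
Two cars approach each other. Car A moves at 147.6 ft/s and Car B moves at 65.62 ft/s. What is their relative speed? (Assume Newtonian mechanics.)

v_rel = v_A + v_B = 147.6 + 65.62 = 213.22 ft/s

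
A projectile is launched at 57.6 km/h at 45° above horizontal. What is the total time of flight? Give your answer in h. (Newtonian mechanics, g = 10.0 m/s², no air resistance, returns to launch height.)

v₀ = 57.6 km/h × 0.2777777777777778 = 16.0 m/s
T = 2 × v₀ × sin(θ) / g = 2 × 16.0 × sin(45°) / 10.0 = 2 × 16.0 × 0.707107 / 10.0 = 2.26274 s
T = 2.26274 s / 3600.0 = 0.0006285 h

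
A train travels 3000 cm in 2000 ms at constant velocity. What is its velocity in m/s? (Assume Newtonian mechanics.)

d = 3000 cm × 0.01 = 30.0 m
t = 2000 ms × 0.001 = 2.0 s
v = d / t = 30.0 / 2.0 = 15.0 m/s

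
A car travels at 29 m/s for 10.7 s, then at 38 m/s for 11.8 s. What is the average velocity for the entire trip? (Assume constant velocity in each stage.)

d₁ = v₁t₁ = 29 × 10.7 = 310.3 m
d₂ = v₂t₂ = 38 × 11.8 = 448.4 m
d_total = 758.7 m, t_total = 22.5 s
v_avg = d_total/t_total = 758.7/22.5 = 33.72 m/s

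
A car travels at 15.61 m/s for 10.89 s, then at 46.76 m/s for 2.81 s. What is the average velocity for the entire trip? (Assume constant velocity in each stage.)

d₁ = v₁t₁ = 15.61 × 10.89 = 169.9929 m
d₂ = v₂t₂ = 46.76 × 2.81 = 131.3956 m
d_total = 301.3885 m, t_total = 13.7 s
v_avg = d_total/t_total = 301.3885/13.7 = 22.0 m/s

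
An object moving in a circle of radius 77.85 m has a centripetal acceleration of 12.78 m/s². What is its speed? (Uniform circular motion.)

v = √(a_c × r) = √(12.78 × 77.85) = 31.54 m/s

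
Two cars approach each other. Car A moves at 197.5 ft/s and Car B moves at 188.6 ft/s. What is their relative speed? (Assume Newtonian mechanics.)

v_rel = v_A + v_B = 197.5 + 188.6 = 386.1 ft/s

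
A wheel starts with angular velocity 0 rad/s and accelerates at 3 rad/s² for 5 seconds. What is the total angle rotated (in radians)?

θ = ω₀t + ½αt² = 0×5 + ½×3×5² = 37.5 rad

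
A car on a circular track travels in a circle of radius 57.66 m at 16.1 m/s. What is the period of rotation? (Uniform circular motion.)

T = 2πr/v = 2π×57.66/16.1 = 22.5 s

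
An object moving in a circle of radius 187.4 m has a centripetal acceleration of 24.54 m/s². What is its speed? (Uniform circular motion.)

v = √(a_c × r) = √(24.54 × 187.4) = 67.81 m/s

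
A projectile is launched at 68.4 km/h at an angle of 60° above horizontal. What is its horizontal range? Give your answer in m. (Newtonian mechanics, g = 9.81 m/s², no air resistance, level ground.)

v₀ = 68.4 km/h × 0.2777777777777778 = 19.0 m/s
R = v₀² × sin(2θ) / g = 19.0² × sin(2 × 60°) / 9.81 = 361.0 × 0.866025 / 9.81 = 31.87 m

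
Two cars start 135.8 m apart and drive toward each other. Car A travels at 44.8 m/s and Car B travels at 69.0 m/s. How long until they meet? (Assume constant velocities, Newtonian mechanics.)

Combined speed: v_combined = 44.8 + 69.0 = 113.8 m/s
Time to meet: t = d/v_combined = 135.8/113.8 = 1.19 s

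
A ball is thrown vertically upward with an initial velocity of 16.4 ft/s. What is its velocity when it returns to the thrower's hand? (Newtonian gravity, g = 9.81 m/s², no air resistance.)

By conservation of energy (no air resistance), the ball returns to the throw height with the same speed as launch, but directed downward.
|v_ground| = v₀ = 16.4 ft/s
v_ground = 16.4 ft/s (downward)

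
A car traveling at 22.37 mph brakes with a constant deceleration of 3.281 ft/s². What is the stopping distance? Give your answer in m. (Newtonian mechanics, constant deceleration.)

v₀ = 22.37 mph × 0.44704 = 10.0003 m/s
a = 3.281 ft/s² × 0.3048 = 1.00005 m/s²
d = v₀² / (2a) = 10.0003² / (2 × 1.00005) = 100.006 / 2.0001 = 50.0 m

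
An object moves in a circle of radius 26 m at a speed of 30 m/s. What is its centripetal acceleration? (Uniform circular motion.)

a_c = v²/r = 30²/26 = 900/26 = 34.62 m/s²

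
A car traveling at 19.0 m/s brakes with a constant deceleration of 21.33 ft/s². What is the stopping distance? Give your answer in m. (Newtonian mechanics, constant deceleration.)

a = 21.33 ft/s² × 0.3048 = 6.50138 m/s²
d = v₀² / (2a) = 19.0² / (2 × 6.50138) = 361.0 / 13.0028 = 27.76 m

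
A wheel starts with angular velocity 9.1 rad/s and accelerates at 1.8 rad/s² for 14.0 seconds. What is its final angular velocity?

ω = ω₀ + αt = 9.1 + 1.8 × 14.0 = 34.3 rad/s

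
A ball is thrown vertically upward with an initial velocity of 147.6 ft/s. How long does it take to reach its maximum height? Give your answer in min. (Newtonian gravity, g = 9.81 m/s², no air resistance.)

v₀ = 147.6 ft/s × 0.3048 = 44.9885 m/s
t_up = v₀ / g = 44.9885 / 9.81 = 4.58598 s
t_up = 4.58598 s / 60.0 = 0.07643 min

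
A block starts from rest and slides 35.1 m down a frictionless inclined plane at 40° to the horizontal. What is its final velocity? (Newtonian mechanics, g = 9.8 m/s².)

a = g sin(θ) = 9.8 × sin(40°) = 6.2993 m/s²
v = √(2ad) = √(2 × 6.2993 × 35.1) = 21.03 m/s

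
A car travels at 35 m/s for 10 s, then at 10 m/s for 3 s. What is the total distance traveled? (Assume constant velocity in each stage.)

d₁ = v₁t₁ = 35 × 10 = 350 m
d₂ = v₂t₂ = 10 × 3 = 30 m
d_total = 350 + 30 = 380 m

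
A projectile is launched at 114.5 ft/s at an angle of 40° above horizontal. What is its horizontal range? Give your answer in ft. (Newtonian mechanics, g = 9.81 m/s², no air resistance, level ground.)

v₀ = 114.5 ft/s × 0.3048 = 34.8996 m/s
R = v₀² × sin(2θ) / g = 34.8996² × sin(2 × 40°) / 9.81 = 1217.98 × 0.984808 / 9.81 = 122.271 m
R = 122.271 m / 0.3048 = 401.2 ft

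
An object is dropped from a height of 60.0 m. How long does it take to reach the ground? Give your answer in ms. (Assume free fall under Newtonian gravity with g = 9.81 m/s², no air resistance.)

t = √(2h/g) = √(2 × 60.0 / 9.81) = 3.49749 s
t = 3.49749 s / 0.001 = 3497 ms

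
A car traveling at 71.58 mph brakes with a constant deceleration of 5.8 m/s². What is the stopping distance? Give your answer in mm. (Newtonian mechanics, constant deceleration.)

v₀ = 71.58 mph × 0.44704 = 31.9991 m/s
d = v₀² / (2a) = 31.9991² / (2 × 5.8) = 1023.94 / 11.6 = 88.2707 m
d = 88.2707 m / 0.001 = 88270 mm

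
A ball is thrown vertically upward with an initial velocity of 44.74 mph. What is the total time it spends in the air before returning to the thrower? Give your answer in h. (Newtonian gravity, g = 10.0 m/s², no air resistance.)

v₀ = 44.74 mph × 0.44704 = 20.0006 m/s
t_total = 2 × v₀ / g = 2 × 20.0006 / 10.0 = 4.00012 s
t_total = 4.00012 s / 3600.0 = 0.001111 h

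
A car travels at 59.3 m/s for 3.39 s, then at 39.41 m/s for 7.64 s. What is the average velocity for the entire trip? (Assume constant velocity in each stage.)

d₁ = v₁t₁ = 59.3 × 3.39 = 201.027 m
d₂ = v₂t₂ = 39.41 × 7.64 = 301.0924 m
d_total = 502.1194 m, t_total = 11.03 s
v_avg = d_total/t_total = 502.1194/11.03 = 45.52 m/s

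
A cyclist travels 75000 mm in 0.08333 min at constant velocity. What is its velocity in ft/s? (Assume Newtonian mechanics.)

d = 75000 mm × 0.001 = 75.0 m
t = 0.08333 min × 60.0 = 4.9998 s
v = d / t = 75.0 / 4.9998 = 15.0006 m/s
v = 15.0006 m/s / 0.3048 = 49.21 ft/s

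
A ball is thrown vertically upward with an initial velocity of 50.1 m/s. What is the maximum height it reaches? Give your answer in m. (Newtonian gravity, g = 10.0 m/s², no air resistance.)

h_max = v₀² / (2g) = 50.1² / (2 × 10.0) = 2510.01 / 20.0 = 125.5 m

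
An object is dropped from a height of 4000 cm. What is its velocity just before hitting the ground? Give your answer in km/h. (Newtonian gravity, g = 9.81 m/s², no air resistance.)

h = 4000 cm × 0.01 = 40.0 m
v = √(2gh) = √(2 × 9.81 × 40.0) = 28.0143 m/s
v = 28.0143 m/s / 0.2777777777777778 = 100.9 km/h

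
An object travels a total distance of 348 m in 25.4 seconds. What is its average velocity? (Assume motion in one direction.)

v_avg = Δd / Δt = 348 / 25.4 = 13.7 m/s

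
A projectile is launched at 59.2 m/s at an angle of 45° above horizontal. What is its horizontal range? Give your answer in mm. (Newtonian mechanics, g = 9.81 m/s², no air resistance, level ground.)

R = v₀² × sin(2θ) / g = 59.2² × sin(2 × 45°) / 9.81 = 3504.64 × 1.0 / 9.81 = 357.252 m
R = 357.252 m / 0.001 = 357300 mm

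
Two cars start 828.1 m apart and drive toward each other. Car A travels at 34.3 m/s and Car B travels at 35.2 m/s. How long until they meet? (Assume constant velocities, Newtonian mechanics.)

Combined speed: v_combined = 34.3 + 35.2 = 69.5 m/s
Time to meet: t = d/v_combined = 828.1/69.5 = 11.92 s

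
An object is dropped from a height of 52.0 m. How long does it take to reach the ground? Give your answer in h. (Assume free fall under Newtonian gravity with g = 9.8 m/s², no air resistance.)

t = √(2h/g) = √(2 × 52.0 / 9.8) = 3.25764 s
t = 3.25764 s / 3600.0 = 0.0009049 h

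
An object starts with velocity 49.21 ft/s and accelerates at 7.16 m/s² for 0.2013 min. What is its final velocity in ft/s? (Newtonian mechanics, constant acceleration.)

v₀ = 49.21 ft/s × 0.3048 = 14.9992 m/s
t = 0.2013 min × 60.0 = 12.078 s
v = v₀ + a × t = 14.9992 + 7.16 × 12.078 = 101.478 m/s
v = 101.478 m/s / 0.3048 = 332.9 ft/s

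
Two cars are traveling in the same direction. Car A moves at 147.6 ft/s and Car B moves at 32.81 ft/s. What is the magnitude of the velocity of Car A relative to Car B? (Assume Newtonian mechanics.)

v_rel = |v_A - v_B| = |147.6 - 32.81| = 114.79 ft/s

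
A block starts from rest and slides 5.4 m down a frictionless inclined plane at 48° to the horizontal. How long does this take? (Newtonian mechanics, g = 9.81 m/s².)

a = g sin(θ) = 9.81 × sin(48°) = 7.2903 m/s²
t = √(2d/a) = √(2 × 5.4 / 7.2903) = 1.22 s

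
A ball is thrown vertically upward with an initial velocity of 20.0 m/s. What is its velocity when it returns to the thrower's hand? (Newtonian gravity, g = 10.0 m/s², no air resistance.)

By conservation of energy (no air resistance), the ball returns to the throw height with the same speed as launch, but directed downward.
|v_ground| = v₀ = 20.0 m/s
v_ground = 20.0 m/s (downward)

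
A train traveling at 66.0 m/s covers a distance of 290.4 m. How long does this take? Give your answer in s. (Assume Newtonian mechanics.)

t = d / v = 290.4 / 66.0 = 4.4 s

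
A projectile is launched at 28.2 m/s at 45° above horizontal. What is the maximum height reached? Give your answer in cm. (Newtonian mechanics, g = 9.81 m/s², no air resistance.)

H = v₀² × sin²(θ) / (2g) = 28.2² × sin(45°)² / (2 × 9.81) = 795.24 × 0.5 / 19.62 = 20.2661 m
H = 20.2661 m / 0.01 = 2027 cm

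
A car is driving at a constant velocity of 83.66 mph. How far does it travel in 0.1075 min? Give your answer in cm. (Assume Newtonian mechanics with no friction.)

v = 83.66 mph × 0.44704 = 37.3994 m/s
t = 0.1075 min × 60.0 = 6.45 s
d = v × t = 37.3994 × 6.45 = 241.226 m
d = 241.226 m / 0.01 = 24120 cm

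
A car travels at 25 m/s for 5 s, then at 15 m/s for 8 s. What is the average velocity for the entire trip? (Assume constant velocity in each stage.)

d₁ = v₁t₁ = 25 × 5 = 125 m
d₂ = v₂t₂ = 15 × 8 = 120 m
d_total = 245 m, t_total = 13 s
v_avg = d_total/t_total = 245/13 = 18.85 m/s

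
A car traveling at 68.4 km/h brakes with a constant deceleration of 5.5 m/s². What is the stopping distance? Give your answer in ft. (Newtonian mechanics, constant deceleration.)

v₀ = 68.4 km/h × 0.2777777777777778 = 19.0 m/s
d = v₀² / (2a) = 19.0² / (2 × 5.5) = 361.0 / 11.0 = 32.8182 m
d = 32.8182 m / 0.3048 = 107.7 ft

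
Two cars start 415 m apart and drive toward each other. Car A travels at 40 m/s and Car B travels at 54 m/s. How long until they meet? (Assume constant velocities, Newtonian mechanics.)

Combined speed: v_combined = 40 + 54 = 94 m/s
Time to meet: t = d/v_combined = 415/94 = 4.41 s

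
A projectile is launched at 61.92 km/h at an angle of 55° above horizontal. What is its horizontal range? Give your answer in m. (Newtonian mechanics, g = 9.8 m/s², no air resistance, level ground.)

v₀ = 61.92 km/h × 0.2777777777777778 = 17.2 m/s
R = v₀² × sin(2θ) / g = 17.2² × sin(2 × 55°) / 9.8 = 295.84 × 0.939693 / 9.8 = 28.37 m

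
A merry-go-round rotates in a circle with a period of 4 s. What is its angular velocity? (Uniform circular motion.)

ω = 2π/T = 2π/4 = 1.5708 rad/s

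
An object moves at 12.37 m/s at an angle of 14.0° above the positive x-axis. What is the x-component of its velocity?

vₓ = v cos(θ) = 12.37 × cos(14.0°) = 12.0 m/s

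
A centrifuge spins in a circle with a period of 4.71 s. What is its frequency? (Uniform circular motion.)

f = 1/T = 1/4.71 = 0.2123 Hz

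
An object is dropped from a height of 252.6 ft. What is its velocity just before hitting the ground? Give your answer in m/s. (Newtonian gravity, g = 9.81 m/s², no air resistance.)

h = 252.6 ft × 0.3048 = 76.9925 m
v = √(2gh) = √(2 × 9.81 × 76.9925) = 38.87 m/s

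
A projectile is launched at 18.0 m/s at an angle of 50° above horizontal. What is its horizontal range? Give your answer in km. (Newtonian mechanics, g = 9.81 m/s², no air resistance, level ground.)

R = v₀² × sin(2θ) / g = 18.0² × sin(2 × 50°) / 9.81 = 324.0 × 0.984808 / 9.81 = 32.5258 m
R = 32.5258 m / 1000.0 = 0.03253 km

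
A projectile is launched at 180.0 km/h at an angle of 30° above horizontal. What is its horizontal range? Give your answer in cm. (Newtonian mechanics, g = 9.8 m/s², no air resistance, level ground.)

v₀ = 180.0 km/h × 0.2777777777777778 = 50.0 m/s
R = v₀² × sin(2θ) / g = 50.0² × sin(2 × 30°) / 9.8 = 2500.0 × 0.866025 / 9.8 = 220.925 m
R = 220.925 m / 0.01 = 22090 cm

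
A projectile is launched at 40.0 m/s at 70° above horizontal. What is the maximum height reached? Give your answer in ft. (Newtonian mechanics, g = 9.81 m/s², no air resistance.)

H = v₀² × sin²(θ) / (2g) = 40.0² × sin(70°)² / (2 × 9.81) = 1600.0 × 0.883022 / 19.62 = 72.0099 m
H = 72.0099 m / 0.3048 = 236.3 ft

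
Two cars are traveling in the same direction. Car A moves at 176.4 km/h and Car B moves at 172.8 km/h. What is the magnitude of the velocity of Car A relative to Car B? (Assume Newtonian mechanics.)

v_rel = |v_A - v_B| = |176.4 - 172.8| = 3.6 km/h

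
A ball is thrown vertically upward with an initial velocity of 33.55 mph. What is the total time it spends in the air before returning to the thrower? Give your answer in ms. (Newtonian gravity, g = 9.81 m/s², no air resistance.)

v₀ = 33.55 mph × 0.44704 = 14.9982 m/s
t_total = 2 × v₀ / g = 2 × 14.9982 / 9.81 = 3.05774 s
t_total = 3.05774 s / 0.001 = 3058 ms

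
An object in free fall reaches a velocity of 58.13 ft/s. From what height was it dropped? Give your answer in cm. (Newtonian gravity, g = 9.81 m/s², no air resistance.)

v = 58.13 ft/s × 0.3048 = 17.718 m/s
h = v² / (2g) = 17.718² / (2 × 9.81) = 16.0004 m
h = 16.0004 m / 0.01 = 1600 cm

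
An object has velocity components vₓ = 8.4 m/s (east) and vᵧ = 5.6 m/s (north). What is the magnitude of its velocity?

|v| = √(vₓ² + vᵧ²) = √(8.4² + 5.6²) = √(101.92) = 10.1 m/s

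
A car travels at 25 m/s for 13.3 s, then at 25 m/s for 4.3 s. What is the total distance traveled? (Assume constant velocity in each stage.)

d₁ = v₁t₁ = 25 × 13.3 = 332.5 m
d₂ = v₂t₂ = 25 × 4.3 = 107.5 m
d_total = 332.5 + 107.5 = 440.0 m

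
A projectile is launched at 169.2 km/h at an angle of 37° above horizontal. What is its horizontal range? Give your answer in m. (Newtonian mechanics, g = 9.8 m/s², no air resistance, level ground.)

v₀ = 169.2 km/h × 0.2777777777777778 = 47.0 m/s
R = v₀² × sin(2θ) / g = 47.0² × sin(2 × 37°) / 9.8 = 2209.0 × 0.961262 / 9.8 = 216.7 m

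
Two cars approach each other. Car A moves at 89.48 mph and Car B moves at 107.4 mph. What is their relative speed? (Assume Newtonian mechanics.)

v_rel = v_A + v_B = 89.48 + 107.4 = 196.88 mph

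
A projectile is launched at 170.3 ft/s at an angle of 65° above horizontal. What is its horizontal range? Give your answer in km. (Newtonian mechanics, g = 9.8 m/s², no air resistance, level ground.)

v₀ = 170.3 ft/s × 0.3048 = 51.9074 m/s
R = v₀² × sin(2θ) / g = 51.9074² × sin(2 × 65°) / 9.8 = 2694.38 × 0.766044 / 9.8 = 210.614 m
R = 210.614 m / 1000.0 = 0.2106 km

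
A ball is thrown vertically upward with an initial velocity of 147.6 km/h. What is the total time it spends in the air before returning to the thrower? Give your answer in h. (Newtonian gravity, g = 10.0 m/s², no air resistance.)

v₀ = 147.6 km/h × 0.2777777777777778 = 41.0 m/s
t_total = 2 × v₀ / g = 2 × 41.0 / 10.0 = 8.2 s
t_total = 8.2 s / 3600.0 = 0.002278 h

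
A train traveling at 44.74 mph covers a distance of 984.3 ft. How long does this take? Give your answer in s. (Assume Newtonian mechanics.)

d = 984.3 ft × 0.3048 = 300.015 m
v = 44.74 mph × 0.44704 = 20.0006 m/s
t = d / v = 300.015 / 20.0006 = 15.0 s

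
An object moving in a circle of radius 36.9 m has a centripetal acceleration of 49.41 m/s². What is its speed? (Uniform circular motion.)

v = √(a_c × r) = √(49.41 × 36.9) = 42.7 m/s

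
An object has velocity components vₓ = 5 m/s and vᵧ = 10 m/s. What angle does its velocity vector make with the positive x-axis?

θ = arctan(vᵧ/vₓ) = arctan(10/5) = 63.43°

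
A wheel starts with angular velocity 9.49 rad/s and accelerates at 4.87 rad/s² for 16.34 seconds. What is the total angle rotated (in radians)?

θ = ω₀t + ½αt² = 9.49×16.34 + ½×4.87×16.34² = 805.2 rad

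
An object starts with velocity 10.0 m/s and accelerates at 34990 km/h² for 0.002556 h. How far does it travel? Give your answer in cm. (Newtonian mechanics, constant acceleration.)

a = 34990 km/h² × 7.716049382716049e-05 = 2.69985 m/s²
t = 0.002556 h × 3600.0 = 9.2016 s
d = v₀ × t + ½ × a × t² = 10.0 × 9.2016 + 0.5 × 2.69985 × 9.2016² = 206.313 m
d = 206.313 m / 0.01 = 20630 cm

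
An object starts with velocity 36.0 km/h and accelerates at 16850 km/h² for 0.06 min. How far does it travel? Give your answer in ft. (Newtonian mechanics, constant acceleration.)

v₀ = 36.0 km/h × 0.2777777777777778 = 10.0 m/s
a = 16850 km/h² × 7.716049382716049e-05 = 1.30015 m/s²
t = 0.06 min × 60.0 = 3.6 s
d = v₀ × t + ½ × a × t² = 10.0 × 3.6 + 0.5 × 1.30015 × 3.6² = 44.425 m
d = 44.425 m / 0.3048 = 145.8 ft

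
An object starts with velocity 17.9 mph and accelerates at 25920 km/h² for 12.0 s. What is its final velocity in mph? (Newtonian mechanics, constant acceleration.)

v₀ = 17.9 mph × 0.44704 = 8.00202 m/s
a = 25920 km/h² × 7.716049382716049e-05 = 2.0 m/s²
v = v₀ + a × t = 8.00202 + 2.0 × 12.0 = 32.002 m/s
v = 32.002 m/s / 0.44704 = 71.59 mph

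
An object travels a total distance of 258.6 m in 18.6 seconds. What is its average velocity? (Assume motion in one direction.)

v_avg = Δd / Δt = 258.6 / 18.6 = 13.9 m/s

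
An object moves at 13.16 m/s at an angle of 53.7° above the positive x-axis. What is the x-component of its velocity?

vₓ = v cos(θ) = 13.16 × cos(53.7°) = 7.79 m/s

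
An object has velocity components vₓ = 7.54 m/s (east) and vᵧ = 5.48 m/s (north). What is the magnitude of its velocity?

|v| = √(vₓ² + vᵧ²) = √(7.54² + 5.48²) = √(86.882) = 9.32 m/s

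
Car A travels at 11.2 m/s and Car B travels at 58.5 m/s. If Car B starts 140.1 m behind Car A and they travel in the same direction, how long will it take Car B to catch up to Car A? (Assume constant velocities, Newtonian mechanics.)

Relative speed: v_rel = 58.5 - 11.2 = 47.3 m/s
Time to catch: t = d₀/v_rel = 140.1/47.3 = 2.96 s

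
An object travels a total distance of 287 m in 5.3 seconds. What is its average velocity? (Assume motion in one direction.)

v_avg = Δd / Δt = 287 / 5.3 = 54.15 m/s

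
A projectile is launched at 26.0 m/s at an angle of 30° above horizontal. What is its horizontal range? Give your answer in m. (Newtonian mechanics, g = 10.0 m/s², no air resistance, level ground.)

R = v₀² × sin(2θ) / g = 26.0² × sin(2 × 30°) / 10.0 = 676.0 × 0.866025 / 10.0 = 58.54 m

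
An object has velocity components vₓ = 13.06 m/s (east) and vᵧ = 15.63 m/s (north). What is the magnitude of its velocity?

|v| = √(vₓ² + vᵧ²) = √(13.06² + 15.63²) = √(414.8605) = 20.37 m/s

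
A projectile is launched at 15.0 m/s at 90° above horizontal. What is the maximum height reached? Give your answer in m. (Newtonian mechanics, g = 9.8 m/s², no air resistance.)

H = v₀² × sin²(θ) / (2g) = 15.0² × sin(90°)² / (2 × 9.8) = 225.0 × 1.0 / 19.6 = 11.48 m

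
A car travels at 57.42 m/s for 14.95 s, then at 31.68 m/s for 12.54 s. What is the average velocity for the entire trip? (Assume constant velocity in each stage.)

d₁ = v₁t₁ = 57.42 × 14.95 = 858.429 m
d₂ = v₂t₂ = 31.68 × 12.54 = 397.2672 m
d_total = 1255.6962 m, t_total = 27.49 s
v_avg = d_total/t_total = 1255.6962/27.49 = 45.68 m/s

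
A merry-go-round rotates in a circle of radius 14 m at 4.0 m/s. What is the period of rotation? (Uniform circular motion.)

T = 2πr/v = 2π×14/4.0 = 21.99 s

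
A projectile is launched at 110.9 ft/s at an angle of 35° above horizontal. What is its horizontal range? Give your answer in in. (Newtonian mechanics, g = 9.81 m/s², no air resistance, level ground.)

v₀ = 110.9 ft/s × 0.3048 = 33.8023 m/s
R = v₀² × sin(2θ) / g = 33.8023² × sin(2 × 35°) / 9.81 = 1142.6 × 0.939693 / 9.81 = 109.449 m
R = 109.449 m / 0.0254 = 4309 in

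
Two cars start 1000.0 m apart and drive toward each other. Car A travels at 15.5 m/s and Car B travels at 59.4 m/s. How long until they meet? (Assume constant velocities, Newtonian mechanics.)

Combined speed: v_combined = 15.5 + 59.4 = 74.9 m/s
Time to meet: t = d/v_combined = 1000.0/74.9 = 13.35 s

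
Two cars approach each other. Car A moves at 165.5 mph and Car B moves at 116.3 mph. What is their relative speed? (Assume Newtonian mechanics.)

v_rel = v_A + v_B = 165.5 + 116.3 = 281.8 mph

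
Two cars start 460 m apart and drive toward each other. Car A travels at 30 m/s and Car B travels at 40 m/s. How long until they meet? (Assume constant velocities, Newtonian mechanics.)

Combined speed: v_combined = 30 + 40 = 70 m/s
Time to meet: t = d/v_combined = 460/70 = 6.57 s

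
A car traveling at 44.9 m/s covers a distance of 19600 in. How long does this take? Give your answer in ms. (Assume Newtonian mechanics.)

d = 19600 in × 0.0254 = 497.84 m
t = d / v = 497.84 / 44.9 = 11.0878 s
t = 11.0878 s / 0.001 = 11090 ms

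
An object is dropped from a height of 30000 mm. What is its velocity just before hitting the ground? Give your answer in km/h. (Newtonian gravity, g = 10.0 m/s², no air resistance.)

h = 30000 mm × 0.001 = 30.0 m
v = √(2gh) = √(2 × 10.0 × 30.0) = 24.4949 m/s
v = 24.4949 m/s / 0.2777777777777778 = 88.18 km/h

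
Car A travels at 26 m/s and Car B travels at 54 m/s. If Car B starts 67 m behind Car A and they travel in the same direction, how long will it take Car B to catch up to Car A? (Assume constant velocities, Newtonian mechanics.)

Relative speed: v_rel = 54 - 26 = 28 m/s
Time to catch: t = d₀/v_rel = 67/28 = 2.39 s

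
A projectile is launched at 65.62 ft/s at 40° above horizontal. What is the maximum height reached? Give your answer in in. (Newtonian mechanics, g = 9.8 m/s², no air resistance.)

v₀ = 65.62 ft/s × 0.3048 = 20.001 m/s
H = v₀² × sin²(θ) / (2g) = 20.001² × sin(40°)² / (2 × 9.8) = 400.04 × 0.413176 / 19.6 = 8.43301 m
H = 8.43301 m / 0.0254 = 332.0 in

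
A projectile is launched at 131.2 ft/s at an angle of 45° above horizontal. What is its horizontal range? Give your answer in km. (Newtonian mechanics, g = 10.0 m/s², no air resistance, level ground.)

v₀ = 131.2 ft/s × 0.3048 = 39.9898 m/s
R = v₀² × sin(2θ) / g = 39.9898² × sin(2 × 45°) / 10.0 = 1599.18 × 1.0 / 10.0 = 159.918 m
R = 159.918 m / 1000.0 = 0.1599 km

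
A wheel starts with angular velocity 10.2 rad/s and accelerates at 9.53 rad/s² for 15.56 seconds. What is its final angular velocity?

ω = ω₀ + αt = 10.2 + 9.53 × 15.56 = 158.49 rad/s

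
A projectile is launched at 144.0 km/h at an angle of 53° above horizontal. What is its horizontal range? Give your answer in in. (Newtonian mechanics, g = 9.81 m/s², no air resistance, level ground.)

v₀ = 144.0 km/h × 0.2777777777777778 = 40.0 m/s
R = v₀² × sin(2θ) / g = 40.0² × sin(2 × 53°) / 9.81 = 1600.0 × 0.961262 / 9.81 = 156.781 m
R = 156.781 m / 0.0254 = 6172 in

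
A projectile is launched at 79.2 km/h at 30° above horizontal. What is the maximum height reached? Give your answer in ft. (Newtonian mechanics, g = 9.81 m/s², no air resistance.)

v₀ = 79.2 km/h × 0.2777777777777778 = 22.0 m/s
H = v₀² × sin²(θ) / (2g) = 22.0² × sin(30°)² / (2 × 9.81) = 484.0 × 0.25 / 19.62 = 6.16718 m
H = 6.16718 m / 0.3048 = 20.23 ft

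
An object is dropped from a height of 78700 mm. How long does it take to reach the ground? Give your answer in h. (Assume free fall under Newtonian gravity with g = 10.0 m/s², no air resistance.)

h = 78700 mm × 0.001 = 78.7 m
t = √(2h/g) = √(2 × 78.7 / 10.0) = 3.96737 s
t = 3.96737 s / 3600.0 = 0.001102 h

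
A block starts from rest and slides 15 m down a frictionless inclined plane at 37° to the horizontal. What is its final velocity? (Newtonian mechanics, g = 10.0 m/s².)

a = g sin(θ) = 10.0 × sin(37°) = 6.0182 m/s²
v = √(2ad) = √(2 × 6.0182 × 15) = 13.44 m/s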